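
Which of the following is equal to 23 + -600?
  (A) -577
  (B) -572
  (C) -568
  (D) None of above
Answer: A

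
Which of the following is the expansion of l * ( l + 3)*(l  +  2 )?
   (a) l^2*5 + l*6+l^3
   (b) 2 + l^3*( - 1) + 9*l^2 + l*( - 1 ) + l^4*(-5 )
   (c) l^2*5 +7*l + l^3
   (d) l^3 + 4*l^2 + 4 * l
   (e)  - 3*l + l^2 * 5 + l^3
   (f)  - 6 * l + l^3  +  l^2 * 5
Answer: a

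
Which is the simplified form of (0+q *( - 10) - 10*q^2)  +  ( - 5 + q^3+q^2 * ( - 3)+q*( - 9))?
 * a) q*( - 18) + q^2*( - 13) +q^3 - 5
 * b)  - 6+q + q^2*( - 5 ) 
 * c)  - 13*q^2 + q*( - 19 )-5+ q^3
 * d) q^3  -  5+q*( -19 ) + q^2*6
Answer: c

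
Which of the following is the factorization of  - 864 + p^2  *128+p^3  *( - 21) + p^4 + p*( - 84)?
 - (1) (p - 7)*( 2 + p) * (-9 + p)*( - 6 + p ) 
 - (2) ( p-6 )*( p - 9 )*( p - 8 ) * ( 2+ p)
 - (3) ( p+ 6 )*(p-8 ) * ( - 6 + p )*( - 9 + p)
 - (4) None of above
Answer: 2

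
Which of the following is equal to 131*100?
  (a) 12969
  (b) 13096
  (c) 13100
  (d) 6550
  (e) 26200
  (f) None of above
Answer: c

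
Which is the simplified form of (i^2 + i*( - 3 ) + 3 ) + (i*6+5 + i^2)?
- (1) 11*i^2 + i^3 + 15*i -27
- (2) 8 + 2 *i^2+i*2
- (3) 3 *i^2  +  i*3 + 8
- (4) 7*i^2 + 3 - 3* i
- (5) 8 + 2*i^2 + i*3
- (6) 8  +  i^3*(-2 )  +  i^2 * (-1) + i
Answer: 5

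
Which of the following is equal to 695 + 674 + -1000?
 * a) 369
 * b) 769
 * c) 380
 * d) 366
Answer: a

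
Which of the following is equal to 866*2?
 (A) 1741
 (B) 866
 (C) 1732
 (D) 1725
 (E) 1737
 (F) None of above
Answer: C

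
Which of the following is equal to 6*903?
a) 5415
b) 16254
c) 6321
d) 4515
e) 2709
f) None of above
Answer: f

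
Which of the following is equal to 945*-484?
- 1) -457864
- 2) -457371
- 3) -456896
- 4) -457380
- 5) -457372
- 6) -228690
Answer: 4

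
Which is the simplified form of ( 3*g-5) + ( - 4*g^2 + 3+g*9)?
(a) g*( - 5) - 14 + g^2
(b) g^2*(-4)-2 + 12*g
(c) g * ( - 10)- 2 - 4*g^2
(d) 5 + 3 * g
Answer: b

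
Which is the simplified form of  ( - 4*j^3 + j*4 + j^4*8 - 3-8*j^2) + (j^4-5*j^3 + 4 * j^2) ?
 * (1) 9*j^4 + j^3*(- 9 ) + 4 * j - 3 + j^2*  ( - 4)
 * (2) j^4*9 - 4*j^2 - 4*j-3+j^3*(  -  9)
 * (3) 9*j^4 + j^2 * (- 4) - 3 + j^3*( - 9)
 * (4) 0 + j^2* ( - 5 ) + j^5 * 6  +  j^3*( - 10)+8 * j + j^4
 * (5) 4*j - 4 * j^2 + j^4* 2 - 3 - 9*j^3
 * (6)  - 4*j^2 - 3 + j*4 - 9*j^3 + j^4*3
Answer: 1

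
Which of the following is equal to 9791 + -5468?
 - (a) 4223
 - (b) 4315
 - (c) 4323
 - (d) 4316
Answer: c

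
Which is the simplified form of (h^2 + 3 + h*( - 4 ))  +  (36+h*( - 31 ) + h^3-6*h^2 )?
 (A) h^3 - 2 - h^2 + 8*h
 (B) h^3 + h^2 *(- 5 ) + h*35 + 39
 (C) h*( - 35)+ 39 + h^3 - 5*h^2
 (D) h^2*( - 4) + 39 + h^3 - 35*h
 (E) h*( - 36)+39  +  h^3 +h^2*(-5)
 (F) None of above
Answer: C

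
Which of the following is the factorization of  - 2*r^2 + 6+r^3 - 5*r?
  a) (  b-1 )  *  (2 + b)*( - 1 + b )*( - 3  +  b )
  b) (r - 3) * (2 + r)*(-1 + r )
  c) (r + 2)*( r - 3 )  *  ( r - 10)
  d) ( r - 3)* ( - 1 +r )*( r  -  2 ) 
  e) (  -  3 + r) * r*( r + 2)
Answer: b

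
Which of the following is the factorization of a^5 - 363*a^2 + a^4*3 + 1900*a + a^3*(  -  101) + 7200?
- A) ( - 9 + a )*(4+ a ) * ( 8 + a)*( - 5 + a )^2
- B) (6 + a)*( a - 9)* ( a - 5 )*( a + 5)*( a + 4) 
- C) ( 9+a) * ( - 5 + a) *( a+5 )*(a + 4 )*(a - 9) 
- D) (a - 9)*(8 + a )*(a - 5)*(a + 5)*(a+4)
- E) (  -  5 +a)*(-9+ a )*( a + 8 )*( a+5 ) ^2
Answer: D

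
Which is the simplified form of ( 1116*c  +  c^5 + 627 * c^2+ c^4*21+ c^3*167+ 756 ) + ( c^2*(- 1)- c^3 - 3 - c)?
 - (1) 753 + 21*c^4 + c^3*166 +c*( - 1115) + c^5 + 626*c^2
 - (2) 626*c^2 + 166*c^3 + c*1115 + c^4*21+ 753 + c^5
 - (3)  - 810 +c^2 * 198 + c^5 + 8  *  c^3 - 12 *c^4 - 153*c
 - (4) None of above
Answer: 2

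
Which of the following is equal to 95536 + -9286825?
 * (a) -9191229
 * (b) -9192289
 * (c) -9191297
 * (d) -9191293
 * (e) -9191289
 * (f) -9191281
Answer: e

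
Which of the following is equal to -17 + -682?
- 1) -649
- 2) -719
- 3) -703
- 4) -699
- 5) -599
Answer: 4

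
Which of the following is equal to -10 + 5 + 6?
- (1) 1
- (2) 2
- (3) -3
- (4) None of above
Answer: 1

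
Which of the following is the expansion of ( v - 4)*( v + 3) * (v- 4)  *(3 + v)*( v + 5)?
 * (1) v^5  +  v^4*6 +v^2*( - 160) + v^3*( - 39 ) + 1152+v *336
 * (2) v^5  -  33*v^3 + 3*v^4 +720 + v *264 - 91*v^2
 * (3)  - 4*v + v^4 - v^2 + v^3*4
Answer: 2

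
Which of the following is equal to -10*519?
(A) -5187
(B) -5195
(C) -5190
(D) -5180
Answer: C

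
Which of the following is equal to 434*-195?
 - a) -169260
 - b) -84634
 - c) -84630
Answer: c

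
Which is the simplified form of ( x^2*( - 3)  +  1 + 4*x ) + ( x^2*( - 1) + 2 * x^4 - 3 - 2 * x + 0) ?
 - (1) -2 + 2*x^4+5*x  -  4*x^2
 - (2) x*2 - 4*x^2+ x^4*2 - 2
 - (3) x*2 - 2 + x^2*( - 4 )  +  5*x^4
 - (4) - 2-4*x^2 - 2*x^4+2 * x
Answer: 2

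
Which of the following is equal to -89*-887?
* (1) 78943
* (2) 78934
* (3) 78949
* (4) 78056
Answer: 1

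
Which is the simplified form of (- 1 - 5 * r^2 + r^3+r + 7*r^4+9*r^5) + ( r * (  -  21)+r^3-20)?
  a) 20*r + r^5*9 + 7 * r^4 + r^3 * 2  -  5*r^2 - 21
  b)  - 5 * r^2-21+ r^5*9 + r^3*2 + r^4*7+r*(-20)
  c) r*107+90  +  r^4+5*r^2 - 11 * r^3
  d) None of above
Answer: b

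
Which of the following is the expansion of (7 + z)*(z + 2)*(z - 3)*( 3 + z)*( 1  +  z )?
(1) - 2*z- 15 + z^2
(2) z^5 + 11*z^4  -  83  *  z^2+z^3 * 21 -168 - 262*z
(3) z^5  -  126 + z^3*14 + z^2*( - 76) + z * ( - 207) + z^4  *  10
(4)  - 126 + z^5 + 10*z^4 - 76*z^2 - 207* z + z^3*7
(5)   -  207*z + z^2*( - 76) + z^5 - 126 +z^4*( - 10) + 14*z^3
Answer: 3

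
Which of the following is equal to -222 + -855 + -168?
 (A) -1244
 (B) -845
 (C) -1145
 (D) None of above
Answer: D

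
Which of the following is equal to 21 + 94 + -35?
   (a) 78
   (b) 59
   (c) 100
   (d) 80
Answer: d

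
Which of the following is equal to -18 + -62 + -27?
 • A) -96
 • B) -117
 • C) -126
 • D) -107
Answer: D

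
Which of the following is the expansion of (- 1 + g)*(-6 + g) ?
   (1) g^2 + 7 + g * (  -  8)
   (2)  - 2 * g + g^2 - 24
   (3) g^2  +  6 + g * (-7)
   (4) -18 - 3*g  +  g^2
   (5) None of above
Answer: 3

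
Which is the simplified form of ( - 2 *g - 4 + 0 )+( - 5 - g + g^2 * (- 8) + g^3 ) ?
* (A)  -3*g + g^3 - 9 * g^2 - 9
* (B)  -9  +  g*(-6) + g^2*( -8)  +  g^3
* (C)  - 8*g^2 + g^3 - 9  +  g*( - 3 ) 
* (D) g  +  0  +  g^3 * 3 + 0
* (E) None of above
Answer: C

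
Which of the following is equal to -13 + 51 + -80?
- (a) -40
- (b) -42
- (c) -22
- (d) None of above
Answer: b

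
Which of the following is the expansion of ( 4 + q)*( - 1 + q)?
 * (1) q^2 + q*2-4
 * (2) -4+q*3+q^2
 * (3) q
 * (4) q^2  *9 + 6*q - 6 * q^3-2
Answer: 2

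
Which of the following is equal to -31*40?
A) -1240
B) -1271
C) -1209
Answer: A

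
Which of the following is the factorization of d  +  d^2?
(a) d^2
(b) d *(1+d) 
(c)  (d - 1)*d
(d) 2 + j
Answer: b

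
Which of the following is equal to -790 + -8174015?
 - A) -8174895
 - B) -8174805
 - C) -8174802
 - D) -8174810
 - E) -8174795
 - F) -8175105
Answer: B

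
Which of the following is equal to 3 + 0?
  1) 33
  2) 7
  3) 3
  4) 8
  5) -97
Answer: 3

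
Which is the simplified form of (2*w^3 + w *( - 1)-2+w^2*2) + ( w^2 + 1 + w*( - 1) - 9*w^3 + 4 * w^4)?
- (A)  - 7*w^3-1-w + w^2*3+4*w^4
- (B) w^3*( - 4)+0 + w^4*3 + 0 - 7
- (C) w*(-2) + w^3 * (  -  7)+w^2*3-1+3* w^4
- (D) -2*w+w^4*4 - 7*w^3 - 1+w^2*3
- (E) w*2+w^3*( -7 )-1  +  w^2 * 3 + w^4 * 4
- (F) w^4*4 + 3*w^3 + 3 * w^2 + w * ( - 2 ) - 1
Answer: D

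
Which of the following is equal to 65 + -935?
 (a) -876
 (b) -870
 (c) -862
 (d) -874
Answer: b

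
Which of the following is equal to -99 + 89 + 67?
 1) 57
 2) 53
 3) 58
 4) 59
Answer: 1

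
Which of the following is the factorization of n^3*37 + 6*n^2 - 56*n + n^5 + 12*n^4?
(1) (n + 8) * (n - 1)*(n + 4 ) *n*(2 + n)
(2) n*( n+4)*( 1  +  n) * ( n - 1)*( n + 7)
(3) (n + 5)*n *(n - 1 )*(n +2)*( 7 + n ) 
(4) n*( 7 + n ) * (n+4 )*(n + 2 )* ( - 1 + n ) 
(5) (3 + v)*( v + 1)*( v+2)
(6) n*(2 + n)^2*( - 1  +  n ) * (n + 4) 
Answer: 4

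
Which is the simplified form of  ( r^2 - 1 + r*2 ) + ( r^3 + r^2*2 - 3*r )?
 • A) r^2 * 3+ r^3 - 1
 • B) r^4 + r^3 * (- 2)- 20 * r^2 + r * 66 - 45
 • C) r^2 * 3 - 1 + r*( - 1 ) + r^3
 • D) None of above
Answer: C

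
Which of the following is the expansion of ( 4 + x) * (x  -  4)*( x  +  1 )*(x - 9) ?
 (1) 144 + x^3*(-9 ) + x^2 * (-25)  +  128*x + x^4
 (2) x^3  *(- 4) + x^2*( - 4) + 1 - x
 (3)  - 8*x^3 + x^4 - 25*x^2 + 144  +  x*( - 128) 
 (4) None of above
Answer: 4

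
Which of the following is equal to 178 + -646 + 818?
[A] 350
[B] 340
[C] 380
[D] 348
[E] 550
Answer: A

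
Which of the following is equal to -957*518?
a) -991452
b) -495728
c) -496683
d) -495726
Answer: d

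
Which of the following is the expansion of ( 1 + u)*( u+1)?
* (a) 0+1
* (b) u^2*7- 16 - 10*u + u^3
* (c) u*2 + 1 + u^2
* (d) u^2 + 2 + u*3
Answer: c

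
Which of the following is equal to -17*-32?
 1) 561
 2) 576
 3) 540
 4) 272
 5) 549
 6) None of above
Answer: 6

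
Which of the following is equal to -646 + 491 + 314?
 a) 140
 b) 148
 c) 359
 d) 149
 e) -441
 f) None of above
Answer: f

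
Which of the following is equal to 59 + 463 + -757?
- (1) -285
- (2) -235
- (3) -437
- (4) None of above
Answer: 2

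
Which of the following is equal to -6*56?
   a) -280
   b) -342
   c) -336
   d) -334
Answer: c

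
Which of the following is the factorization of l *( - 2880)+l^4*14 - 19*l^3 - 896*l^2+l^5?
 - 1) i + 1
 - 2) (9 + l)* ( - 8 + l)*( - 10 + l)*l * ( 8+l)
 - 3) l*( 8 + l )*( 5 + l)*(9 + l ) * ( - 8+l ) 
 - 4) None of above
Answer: 3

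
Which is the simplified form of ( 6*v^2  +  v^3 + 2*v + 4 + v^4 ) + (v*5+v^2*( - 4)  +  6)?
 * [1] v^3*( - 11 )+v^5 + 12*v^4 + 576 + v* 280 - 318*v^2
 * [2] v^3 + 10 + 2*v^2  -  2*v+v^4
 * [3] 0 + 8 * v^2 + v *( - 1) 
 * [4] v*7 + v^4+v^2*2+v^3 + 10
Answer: 4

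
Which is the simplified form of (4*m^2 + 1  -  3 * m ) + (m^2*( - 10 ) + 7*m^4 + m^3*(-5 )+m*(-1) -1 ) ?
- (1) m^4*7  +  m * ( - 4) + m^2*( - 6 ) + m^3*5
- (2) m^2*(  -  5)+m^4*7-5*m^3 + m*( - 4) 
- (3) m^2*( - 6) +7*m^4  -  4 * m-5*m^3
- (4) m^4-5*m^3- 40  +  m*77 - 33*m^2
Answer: 3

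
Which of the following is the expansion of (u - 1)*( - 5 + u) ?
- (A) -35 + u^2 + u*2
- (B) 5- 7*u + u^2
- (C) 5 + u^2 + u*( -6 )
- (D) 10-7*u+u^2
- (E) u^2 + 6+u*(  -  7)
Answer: C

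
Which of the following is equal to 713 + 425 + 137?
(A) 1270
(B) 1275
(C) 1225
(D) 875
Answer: B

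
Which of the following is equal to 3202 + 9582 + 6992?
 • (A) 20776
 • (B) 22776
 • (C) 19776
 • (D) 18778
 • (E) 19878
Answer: C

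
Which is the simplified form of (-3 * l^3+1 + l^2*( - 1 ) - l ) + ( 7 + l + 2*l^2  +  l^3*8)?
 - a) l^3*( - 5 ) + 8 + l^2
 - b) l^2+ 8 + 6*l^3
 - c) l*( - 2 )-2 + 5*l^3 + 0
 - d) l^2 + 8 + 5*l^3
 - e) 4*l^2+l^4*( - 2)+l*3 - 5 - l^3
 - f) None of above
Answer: d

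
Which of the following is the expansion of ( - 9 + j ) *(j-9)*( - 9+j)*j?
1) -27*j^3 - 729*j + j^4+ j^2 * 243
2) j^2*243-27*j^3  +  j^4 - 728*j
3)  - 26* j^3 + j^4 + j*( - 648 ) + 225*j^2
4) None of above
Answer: 1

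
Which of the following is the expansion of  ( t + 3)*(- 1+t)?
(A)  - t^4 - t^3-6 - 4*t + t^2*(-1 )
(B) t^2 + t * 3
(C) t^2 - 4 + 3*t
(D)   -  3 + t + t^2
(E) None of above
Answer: E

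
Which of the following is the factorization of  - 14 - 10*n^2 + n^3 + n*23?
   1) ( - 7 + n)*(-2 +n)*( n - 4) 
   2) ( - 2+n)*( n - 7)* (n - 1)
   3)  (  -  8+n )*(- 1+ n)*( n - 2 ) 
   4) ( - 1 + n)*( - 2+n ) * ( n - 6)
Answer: 2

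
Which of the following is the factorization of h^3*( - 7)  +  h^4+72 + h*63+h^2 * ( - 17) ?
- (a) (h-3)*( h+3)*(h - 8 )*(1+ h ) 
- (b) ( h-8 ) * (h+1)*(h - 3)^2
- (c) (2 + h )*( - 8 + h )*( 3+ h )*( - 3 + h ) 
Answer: a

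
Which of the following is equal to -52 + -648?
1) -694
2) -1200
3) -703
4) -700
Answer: 4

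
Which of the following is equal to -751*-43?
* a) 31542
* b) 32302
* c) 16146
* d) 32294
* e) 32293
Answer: e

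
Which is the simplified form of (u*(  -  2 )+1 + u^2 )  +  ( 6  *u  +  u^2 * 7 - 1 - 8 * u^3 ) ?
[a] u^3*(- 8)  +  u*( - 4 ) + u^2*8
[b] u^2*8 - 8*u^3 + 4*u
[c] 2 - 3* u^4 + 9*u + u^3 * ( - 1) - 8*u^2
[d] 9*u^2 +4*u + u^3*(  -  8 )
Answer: b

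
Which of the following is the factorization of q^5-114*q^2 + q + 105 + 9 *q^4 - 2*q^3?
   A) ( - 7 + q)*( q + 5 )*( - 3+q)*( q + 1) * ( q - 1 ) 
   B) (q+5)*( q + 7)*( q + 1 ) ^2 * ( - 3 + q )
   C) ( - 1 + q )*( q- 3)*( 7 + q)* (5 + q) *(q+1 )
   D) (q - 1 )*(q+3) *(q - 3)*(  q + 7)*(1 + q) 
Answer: C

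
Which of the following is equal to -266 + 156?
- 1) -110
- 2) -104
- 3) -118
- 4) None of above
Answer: 1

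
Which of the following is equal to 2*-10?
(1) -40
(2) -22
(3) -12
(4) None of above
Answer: 4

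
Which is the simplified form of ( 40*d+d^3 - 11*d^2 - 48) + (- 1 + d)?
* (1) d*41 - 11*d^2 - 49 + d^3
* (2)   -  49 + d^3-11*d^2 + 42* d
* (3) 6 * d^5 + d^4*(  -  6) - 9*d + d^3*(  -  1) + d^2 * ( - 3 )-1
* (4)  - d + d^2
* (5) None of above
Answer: 1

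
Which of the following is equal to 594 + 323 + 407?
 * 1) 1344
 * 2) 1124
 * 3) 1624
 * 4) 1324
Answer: 4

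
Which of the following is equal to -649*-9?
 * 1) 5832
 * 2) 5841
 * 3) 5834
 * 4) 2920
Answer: 2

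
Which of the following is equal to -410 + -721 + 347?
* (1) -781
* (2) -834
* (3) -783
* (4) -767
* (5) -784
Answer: 5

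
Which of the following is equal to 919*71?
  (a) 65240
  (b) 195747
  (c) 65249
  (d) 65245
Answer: c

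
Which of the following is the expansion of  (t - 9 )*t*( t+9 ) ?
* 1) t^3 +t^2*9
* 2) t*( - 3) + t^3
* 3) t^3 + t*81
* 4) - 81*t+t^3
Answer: 4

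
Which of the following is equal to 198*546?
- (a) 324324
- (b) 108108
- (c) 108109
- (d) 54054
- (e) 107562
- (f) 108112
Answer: b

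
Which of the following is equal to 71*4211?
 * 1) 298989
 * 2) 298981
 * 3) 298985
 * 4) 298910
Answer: 2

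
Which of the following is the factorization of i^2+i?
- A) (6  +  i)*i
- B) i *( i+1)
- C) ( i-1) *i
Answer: B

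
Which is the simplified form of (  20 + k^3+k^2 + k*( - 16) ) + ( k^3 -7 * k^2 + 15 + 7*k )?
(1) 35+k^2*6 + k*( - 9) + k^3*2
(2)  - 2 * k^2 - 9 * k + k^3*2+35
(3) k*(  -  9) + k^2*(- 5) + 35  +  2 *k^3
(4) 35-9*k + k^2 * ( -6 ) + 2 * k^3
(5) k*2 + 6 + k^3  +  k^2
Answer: 4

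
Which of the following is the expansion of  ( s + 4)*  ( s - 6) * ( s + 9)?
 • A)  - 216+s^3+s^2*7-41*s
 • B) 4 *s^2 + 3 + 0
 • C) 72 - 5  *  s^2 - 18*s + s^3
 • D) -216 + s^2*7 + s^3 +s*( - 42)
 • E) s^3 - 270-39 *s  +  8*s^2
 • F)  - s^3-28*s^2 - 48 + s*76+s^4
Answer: D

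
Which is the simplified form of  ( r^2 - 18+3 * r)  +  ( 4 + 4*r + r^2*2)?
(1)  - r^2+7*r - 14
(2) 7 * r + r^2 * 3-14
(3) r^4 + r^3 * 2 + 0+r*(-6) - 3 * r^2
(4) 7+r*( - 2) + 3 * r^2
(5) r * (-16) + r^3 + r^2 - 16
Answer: 2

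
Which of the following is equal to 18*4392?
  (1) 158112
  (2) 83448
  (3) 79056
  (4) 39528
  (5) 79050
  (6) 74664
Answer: 3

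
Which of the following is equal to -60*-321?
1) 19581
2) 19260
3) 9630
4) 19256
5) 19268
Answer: 2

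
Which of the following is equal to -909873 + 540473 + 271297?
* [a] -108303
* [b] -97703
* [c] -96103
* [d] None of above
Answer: d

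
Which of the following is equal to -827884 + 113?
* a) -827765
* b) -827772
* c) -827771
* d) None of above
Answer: c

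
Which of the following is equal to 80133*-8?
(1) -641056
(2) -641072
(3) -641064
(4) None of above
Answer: 3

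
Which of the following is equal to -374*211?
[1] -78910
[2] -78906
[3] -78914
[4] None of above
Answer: 3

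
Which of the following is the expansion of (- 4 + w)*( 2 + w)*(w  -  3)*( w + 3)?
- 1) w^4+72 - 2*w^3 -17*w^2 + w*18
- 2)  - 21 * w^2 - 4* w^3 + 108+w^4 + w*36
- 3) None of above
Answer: 1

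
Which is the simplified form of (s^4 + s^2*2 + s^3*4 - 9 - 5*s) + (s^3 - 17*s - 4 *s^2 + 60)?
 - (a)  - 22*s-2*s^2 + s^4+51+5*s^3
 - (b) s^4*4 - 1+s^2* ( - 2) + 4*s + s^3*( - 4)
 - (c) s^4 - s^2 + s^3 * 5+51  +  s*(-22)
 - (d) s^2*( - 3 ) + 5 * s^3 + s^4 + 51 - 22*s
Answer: a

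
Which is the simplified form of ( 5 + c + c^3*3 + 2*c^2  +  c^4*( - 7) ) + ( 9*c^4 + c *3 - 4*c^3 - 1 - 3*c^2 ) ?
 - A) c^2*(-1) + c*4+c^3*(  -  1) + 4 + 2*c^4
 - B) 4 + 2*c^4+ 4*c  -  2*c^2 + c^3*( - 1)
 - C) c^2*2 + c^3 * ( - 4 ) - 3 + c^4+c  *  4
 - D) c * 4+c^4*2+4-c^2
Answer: A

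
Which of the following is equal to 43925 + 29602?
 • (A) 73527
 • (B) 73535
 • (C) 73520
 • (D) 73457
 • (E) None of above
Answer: A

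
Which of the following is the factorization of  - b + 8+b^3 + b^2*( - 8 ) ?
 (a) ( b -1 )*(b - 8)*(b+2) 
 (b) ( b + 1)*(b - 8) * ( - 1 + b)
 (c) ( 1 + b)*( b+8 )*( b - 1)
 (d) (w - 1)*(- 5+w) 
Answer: b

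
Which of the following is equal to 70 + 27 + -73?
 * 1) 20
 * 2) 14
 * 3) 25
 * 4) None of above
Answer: 4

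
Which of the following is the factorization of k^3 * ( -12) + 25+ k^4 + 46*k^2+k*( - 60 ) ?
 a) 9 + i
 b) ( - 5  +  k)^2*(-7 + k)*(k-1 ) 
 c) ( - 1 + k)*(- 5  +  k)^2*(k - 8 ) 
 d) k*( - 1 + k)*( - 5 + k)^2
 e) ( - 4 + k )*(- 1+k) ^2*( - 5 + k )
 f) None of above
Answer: f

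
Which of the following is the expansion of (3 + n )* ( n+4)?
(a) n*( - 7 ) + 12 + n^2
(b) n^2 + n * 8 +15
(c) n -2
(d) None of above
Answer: d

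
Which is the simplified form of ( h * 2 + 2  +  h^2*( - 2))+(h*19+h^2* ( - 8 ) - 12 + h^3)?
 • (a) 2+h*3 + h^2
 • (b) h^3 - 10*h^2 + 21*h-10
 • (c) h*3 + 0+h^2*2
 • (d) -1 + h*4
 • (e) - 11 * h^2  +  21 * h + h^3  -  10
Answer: b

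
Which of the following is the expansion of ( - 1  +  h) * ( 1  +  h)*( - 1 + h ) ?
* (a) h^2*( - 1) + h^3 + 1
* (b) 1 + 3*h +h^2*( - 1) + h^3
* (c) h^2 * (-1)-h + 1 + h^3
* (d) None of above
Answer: c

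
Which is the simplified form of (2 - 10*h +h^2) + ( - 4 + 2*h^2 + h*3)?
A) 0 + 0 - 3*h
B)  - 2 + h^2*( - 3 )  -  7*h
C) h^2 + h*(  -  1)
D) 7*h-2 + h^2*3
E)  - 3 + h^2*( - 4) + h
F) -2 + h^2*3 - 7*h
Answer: F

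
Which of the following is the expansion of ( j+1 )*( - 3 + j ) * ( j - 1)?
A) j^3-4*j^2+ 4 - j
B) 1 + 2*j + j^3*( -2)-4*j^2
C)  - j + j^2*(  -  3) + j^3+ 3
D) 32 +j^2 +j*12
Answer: C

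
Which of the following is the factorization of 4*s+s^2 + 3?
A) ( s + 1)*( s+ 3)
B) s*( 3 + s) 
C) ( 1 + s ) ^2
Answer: A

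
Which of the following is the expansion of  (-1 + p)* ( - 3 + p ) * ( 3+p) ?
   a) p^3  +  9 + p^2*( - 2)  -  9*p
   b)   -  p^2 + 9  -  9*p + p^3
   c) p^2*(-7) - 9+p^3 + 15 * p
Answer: b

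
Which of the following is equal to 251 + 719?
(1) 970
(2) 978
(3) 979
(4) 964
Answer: 1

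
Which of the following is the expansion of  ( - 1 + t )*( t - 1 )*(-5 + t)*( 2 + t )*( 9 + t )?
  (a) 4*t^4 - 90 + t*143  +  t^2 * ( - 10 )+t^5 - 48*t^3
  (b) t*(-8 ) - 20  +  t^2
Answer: a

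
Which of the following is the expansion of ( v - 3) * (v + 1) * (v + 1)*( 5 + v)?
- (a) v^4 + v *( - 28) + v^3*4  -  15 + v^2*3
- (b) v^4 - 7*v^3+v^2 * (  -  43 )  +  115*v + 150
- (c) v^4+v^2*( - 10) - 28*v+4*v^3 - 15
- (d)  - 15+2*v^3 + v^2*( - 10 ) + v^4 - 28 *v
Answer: c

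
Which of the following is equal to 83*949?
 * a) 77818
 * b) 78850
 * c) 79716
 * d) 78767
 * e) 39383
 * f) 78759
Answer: d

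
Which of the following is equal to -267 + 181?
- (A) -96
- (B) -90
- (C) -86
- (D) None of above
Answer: C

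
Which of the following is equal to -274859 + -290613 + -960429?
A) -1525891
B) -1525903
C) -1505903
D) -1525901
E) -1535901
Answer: D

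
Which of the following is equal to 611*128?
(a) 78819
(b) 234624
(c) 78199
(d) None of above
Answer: d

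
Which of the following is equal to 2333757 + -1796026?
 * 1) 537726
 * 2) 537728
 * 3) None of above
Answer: 3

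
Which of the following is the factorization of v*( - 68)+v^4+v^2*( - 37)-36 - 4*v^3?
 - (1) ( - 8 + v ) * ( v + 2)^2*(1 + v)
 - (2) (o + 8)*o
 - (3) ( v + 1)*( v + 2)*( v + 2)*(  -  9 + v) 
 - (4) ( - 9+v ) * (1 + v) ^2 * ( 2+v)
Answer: 3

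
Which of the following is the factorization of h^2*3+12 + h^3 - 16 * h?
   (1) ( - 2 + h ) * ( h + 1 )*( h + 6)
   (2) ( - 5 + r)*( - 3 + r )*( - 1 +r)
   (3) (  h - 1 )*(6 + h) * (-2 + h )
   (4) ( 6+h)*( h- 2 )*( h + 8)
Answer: 3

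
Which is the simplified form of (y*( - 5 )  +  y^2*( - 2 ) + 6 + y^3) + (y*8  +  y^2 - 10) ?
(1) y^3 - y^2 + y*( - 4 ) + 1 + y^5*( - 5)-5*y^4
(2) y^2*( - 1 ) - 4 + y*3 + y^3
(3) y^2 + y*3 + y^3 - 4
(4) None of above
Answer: 2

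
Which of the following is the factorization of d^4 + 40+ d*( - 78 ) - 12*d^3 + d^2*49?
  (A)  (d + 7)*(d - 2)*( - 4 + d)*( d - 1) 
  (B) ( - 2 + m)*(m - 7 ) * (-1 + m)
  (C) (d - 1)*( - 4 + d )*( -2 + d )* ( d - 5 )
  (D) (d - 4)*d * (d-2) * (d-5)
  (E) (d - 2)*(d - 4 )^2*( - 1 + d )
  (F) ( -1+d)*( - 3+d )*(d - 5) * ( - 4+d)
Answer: C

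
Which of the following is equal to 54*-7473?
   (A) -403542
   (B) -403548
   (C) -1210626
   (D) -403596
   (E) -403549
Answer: A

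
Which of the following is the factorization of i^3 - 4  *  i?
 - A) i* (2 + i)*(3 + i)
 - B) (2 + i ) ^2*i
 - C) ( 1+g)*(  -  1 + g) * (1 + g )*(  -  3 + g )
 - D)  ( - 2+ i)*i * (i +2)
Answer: D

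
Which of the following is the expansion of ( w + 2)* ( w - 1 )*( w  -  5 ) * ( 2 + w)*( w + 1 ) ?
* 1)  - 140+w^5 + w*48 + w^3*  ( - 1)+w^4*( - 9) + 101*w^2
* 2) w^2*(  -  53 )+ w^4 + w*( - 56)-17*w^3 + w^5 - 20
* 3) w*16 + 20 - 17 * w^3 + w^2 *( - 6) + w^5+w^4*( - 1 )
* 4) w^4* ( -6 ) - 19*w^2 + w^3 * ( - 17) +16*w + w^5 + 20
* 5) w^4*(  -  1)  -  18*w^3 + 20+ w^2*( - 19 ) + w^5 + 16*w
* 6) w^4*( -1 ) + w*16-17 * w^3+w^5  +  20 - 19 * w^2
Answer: 6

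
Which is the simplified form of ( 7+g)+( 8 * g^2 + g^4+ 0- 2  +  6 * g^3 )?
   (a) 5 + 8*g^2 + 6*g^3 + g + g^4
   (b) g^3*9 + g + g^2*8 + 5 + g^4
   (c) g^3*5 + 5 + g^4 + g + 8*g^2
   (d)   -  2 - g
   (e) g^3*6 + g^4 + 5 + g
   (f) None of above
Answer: a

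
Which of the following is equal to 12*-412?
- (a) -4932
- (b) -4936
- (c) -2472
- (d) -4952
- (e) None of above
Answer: e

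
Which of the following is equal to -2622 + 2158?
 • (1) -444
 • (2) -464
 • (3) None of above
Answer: 2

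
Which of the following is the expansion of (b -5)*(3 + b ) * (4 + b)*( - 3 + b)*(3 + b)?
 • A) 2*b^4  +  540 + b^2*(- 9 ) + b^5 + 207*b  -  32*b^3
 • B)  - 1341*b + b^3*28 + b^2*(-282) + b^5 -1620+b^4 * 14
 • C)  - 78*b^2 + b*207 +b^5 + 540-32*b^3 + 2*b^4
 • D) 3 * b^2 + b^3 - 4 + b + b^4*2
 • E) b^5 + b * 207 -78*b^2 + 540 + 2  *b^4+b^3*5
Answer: C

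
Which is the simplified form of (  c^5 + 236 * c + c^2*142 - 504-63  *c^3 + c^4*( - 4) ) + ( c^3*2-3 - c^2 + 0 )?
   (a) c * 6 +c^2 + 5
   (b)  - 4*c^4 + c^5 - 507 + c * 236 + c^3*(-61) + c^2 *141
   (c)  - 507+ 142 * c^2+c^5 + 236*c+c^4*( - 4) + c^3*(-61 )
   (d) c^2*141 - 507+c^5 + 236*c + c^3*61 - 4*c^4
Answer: b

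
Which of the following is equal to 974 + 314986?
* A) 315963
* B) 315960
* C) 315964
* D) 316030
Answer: B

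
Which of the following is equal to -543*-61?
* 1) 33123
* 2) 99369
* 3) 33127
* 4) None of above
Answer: 1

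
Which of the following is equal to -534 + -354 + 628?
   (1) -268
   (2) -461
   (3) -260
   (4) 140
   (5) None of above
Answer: 3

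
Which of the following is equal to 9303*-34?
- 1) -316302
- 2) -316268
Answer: 1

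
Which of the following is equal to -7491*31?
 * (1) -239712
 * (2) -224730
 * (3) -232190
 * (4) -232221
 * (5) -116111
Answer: 4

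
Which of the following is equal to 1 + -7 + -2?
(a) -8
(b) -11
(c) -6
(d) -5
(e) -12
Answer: a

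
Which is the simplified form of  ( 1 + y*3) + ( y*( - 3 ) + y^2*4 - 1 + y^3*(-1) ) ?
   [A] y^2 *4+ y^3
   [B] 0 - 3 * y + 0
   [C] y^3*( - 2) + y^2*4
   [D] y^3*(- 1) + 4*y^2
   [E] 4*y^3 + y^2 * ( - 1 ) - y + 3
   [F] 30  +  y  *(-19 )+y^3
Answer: D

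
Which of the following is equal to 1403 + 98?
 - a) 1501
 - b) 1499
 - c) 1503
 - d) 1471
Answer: a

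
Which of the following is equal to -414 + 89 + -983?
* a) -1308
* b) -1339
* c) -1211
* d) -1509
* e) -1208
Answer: a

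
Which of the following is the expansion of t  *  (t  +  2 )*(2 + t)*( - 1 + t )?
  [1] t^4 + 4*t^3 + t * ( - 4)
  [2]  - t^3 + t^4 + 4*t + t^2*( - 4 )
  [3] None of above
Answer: 3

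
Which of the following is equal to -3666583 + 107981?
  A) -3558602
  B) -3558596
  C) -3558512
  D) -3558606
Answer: A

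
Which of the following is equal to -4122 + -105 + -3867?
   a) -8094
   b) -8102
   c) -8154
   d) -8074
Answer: a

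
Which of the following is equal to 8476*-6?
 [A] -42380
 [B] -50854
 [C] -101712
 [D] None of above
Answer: D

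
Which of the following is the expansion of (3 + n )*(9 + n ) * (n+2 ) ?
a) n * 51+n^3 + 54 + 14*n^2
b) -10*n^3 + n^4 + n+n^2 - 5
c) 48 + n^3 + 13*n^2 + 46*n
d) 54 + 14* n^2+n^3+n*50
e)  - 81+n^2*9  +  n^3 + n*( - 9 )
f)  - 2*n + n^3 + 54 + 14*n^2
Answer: a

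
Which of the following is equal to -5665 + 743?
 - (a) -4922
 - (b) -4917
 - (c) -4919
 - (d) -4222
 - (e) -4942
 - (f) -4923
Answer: a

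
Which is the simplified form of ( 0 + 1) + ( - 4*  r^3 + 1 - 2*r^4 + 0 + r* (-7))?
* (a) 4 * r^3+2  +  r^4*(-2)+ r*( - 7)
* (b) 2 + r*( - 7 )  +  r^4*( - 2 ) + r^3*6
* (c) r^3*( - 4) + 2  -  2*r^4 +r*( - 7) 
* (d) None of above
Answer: c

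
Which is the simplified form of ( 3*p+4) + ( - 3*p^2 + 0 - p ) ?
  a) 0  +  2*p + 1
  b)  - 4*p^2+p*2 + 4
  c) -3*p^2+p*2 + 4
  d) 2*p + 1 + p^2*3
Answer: c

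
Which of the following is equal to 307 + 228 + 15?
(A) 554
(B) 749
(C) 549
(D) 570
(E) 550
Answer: E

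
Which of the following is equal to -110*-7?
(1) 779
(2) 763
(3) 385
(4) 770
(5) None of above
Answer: 4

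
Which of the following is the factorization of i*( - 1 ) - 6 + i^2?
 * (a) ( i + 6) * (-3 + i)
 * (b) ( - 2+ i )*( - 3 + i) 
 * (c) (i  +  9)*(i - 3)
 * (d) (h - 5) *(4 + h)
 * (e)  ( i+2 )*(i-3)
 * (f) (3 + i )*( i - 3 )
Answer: e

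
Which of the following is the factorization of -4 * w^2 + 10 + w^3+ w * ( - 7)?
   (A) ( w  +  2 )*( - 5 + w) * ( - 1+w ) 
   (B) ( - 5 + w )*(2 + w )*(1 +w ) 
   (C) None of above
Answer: A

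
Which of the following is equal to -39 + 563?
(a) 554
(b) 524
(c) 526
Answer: b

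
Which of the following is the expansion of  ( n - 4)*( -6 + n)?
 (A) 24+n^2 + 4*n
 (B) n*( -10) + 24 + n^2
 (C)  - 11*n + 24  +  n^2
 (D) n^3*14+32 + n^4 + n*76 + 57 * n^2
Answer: B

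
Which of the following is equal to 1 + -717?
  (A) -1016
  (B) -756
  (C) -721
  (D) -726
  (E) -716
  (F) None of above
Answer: E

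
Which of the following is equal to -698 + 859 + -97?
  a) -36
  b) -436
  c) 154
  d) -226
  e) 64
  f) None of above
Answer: e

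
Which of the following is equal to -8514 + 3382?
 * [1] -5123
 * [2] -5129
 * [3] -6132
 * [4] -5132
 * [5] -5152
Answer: 4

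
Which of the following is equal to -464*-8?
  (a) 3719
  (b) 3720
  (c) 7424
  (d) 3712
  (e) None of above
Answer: d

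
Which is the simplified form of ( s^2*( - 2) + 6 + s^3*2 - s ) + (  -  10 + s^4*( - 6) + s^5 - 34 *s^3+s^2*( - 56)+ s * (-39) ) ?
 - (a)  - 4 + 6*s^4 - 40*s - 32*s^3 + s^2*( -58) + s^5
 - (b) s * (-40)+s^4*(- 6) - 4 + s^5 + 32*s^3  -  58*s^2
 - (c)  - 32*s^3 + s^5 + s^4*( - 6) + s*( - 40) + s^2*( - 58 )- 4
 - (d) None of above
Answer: c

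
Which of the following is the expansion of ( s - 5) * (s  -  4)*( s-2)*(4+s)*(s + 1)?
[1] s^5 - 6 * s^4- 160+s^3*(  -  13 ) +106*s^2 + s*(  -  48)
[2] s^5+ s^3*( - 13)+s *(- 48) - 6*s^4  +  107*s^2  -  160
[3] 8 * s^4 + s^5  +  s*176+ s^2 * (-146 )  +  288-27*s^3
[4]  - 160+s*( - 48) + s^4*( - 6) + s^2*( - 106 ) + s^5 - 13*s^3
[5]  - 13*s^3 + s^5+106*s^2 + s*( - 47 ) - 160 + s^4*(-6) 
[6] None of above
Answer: 1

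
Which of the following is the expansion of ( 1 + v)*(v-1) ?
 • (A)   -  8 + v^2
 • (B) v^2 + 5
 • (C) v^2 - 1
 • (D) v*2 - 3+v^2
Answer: C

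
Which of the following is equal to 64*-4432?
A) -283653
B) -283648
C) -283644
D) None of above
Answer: B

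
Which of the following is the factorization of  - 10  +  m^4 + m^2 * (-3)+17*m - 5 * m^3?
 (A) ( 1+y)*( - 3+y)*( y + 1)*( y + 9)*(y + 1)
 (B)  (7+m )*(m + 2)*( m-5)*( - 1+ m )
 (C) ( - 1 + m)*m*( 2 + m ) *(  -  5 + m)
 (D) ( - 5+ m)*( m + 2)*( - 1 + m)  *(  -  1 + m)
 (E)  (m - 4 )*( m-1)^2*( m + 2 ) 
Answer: D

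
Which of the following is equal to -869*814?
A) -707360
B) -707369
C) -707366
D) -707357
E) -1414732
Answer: C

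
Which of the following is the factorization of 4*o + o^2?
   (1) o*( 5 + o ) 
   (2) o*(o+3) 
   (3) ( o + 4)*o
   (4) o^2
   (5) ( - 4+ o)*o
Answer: 3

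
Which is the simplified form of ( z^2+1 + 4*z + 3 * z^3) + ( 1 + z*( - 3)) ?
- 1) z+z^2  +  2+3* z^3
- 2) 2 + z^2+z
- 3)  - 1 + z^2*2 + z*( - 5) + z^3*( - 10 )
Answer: 1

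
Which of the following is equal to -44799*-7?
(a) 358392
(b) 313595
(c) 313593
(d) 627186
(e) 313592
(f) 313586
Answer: c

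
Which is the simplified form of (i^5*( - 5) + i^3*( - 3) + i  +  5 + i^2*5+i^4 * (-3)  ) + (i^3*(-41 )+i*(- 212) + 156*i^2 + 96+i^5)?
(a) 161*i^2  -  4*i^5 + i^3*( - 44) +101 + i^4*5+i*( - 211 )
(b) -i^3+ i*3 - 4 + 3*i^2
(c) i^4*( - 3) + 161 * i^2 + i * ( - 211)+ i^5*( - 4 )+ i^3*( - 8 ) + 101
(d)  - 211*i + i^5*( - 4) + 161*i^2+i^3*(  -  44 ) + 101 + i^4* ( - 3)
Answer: d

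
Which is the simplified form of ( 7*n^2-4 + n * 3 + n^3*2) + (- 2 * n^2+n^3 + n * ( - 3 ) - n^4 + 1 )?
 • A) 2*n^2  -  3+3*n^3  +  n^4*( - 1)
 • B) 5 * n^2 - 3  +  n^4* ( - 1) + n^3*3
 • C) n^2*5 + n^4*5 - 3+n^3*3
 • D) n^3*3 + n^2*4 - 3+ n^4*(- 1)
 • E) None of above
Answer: B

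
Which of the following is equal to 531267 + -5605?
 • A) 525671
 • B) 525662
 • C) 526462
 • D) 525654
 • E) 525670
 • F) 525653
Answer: B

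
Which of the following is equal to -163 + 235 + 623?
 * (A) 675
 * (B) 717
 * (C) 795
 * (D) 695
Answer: D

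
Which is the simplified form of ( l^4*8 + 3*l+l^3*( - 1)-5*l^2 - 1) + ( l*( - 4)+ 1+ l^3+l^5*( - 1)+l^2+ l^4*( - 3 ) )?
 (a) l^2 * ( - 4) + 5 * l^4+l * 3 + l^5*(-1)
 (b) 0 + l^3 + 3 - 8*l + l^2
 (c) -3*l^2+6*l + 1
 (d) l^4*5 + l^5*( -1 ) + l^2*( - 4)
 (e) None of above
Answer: e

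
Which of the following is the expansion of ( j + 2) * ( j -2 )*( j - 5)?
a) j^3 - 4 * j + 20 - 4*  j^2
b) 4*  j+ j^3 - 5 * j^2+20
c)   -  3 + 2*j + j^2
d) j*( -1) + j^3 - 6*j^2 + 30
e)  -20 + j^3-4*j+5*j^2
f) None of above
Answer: f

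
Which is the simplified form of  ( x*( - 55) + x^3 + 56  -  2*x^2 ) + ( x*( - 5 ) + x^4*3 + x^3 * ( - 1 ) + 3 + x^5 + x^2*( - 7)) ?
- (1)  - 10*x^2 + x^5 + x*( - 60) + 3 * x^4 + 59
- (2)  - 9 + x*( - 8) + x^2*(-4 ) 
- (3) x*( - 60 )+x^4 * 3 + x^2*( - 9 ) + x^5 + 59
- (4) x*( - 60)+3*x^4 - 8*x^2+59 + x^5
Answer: 3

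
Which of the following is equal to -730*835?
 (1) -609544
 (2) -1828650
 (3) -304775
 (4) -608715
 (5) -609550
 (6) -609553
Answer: 5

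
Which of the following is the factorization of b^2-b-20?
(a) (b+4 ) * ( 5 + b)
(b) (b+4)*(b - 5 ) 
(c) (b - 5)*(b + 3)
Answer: b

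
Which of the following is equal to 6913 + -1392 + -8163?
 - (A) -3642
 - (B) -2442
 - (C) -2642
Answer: C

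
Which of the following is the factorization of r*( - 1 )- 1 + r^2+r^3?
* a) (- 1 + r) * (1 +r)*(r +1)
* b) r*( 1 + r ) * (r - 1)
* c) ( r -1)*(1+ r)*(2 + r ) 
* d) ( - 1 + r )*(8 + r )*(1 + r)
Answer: a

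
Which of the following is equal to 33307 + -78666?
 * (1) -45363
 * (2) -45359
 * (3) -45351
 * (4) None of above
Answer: 2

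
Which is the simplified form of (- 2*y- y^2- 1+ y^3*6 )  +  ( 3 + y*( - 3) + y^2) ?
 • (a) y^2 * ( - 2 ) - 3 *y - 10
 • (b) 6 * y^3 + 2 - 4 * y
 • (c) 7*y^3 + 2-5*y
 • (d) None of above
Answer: d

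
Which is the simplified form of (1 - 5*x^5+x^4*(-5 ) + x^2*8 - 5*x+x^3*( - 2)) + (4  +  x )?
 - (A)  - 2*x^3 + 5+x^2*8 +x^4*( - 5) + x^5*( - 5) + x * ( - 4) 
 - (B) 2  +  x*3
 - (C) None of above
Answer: A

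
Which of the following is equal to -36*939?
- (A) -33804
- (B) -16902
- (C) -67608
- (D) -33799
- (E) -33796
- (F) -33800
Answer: A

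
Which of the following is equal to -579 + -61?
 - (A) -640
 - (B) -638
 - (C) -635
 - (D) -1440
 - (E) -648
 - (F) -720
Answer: A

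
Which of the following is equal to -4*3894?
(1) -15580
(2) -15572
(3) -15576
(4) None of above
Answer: 3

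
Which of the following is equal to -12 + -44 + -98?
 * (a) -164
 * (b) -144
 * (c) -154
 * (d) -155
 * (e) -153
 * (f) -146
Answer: c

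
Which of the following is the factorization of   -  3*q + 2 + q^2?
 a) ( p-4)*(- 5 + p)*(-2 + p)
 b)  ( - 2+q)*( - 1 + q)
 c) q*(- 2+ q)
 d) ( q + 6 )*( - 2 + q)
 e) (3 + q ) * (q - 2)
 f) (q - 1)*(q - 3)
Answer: b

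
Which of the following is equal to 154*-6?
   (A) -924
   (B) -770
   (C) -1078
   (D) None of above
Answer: A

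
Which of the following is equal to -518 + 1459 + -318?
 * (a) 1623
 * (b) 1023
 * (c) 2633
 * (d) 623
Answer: d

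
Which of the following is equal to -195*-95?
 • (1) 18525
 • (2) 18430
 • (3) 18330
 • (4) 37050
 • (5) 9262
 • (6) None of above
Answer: 1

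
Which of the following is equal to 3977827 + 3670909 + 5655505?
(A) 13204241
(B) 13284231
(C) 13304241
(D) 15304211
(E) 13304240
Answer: C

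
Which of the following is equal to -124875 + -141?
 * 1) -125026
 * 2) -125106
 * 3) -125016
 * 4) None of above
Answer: 3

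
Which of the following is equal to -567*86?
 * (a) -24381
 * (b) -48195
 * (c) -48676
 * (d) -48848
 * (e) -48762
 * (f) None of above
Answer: e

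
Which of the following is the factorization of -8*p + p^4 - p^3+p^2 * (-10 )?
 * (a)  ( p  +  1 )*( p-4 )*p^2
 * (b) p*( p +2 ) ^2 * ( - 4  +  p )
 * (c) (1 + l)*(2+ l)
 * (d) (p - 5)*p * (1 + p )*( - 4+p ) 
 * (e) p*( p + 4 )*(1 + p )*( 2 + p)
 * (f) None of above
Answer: f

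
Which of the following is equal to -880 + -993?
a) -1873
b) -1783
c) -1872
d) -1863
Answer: a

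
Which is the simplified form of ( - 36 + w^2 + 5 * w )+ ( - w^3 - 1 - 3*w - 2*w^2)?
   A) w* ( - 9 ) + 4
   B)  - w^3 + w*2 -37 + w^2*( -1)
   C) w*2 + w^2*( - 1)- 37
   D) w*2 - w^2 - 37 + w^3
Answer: B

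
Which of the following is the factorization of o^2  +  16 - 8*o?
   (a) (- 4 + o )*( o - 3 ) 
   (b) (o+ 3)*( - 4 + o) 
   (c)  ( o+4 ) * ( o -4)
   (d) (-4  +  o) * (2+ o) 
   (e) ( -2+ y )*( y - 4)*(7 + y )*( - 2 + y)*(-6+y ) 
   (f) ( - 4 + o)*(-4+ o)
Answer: f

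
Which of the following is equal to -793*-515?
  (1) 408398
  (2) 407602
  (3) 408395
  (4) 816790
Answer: 3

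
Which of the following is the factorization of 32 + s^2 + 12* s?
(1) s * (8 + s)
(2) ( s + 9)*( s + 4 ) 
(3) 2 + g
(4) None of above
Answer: 4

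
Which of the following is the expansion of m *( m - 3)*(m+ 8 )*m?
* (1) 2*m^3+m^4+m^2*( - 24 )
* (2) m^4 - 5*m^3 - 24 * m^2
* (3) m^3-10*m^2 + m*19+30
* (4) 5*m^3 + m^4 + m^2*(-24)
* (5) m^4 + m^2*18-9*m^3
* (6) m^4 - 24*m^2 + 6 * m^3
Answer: 4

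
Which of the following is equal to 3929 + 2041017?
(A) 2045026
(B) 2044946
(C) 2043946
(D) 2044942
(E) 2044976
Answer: B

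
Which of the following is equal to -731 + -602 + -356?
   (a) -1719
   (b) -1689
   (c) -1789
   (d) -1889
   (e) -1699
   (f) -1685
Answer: b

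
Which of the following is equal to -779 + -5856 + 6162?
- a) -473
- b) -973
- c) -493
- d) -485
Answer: a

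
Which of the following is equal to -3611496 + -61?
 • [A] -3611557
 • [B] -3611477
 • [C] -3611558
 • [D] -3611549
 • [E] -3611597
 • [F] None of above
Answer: A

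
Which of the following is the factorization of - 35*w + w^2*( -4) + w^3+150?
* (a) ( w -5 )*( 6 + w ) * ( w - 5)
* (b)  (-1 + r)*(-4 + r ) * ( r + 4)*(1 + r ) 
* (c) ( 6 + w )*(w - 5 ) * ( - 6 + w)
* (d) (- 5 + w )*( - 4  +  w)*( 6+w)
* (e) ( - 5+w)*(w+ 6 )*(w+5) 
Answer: a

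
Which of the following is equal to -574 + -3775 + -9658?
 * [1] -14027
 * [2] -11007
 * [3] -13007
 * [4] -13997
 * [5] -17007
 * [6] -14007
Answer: 6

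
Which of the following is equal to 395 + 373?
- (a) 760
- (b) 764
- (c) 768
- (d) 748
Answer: c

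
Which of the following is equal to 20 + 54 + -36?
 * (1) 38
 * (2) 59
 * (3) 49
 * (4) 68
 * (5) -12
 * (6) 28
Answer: 1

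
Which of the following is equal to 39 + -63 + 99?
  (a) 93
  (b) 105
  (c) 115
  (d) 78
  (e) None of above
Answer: e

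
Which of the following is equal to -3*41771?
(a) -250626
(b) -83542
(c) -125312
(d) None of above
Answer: d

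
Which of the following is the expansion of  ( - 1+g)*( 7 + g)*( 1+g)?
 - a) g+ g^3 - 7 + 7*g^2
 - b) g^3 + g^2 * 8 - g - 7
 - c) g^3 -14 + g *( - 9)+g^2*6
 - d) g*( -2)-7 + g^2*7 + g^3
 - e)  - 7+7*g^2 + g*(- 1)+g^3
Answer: e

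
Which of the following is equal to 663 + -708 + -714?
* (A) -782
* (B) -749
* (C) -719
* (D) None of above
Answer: D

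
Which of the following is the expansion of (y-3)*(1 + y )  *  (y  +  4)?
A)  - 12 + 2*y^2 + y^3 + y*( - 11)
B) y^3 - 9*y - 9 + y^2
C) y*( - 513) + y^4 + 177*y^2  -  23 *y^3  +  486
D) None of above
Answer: A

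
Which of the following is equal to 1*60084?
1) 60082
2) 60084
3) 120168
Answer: 2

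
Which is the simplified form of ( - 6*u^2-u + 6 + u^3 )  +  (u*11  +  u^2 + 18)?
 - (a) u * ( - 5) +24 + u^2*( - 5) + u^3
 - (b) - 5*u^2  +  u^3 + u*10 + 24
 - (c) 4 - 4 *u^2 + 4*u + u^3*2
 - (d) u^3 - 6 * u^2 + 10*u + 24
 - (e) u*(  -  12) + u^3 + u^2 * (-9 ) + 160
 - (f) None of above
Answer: b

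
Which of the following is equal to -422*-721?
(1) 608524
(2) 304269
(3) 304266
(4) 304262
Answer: 4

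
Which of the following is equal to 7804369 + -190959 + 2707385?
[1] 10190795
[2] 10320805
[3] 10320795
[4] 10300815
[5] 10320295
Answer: 3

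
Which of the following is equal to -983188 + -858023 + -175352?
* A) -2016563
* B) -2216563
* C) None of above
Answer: A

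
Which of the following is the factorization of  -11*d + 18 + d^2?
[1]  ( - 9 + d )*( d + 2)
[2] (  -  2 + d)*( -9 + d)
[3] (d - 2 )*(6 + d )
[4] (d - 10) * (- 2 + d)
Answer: 2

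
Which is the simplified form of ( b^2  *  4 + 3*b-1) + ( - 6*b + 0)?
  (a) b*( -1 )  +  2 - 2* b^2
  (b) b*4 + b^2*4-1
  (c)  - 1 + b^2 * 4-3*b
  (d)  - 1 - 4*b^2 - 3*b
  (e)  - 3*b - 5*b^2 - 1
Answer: c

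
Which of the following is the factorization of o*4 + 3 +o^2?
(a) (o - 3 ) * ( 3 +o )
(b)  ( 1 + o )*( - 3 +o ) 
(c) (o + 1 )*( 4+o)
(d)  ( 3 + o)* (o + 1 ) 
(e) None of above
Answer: d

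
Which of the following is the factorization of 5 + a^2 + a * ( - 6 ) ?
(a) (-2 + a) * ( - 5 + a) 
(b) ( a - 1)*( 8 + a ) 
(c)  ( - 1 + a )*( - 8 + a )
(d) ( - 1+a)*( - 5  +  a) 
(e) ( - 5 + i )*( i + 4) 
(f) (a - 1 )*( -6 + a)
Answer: d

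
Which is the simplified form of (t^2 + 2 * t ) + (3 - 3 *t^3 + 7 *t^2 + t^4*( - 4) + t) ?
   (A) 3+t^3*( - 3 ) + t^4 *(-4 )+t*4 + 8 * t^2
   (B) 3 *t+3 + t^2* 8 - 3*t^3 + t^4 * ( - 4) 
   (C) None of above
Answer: B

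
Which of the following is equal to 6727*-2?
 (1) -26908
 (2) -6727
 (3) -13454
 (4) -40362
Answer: 3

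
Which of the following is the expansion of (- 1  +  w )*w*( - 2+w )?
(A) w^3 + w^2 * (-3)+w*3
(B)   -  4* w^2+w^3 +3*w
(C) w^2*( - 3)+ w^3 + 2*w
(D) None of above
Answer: C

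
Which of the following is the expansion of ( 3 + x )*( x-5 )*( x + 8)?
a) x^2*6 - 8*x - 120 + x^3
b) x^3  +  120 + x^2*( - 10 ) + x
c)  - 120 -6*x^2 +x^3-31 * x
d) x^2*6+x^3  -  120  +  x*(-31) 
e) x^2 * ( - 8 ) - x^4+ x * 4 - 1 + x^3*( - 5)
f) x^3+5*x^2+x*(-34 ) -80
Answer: d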